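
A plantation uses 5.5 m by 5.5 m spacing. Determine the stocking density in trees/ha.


N = 10000 / 5.5^2 = 10000 / 30.25 = 330.579 ≈ 331 trees/ha

331 trees/ha


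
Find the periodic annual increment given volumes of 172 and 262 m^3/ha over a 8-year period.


PAI = (V2 - V1) / period = (262 - 172) / 8 = 90 / 8 = 11.25 m^3/ha/yr

11.25 m^3/ha/yr


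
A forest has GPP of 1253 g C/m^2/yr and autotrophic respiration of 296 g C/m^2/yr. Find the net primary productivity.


NPP = GPP - Ra = 1253 - 296 = 957 g C/m^2/yr

957 g C/m^2/yr


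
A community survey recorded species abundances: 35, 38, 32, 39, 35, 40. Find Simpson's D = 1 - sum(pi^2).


Total N = 35 + 38 + 32 + 39 + 35 + 40 = 219
Per-species terms:
  p = 35/219 = 0.159817; p^2 = 0.159817^2 = 0.025541
  p = 38/219 = 0.173516; p^2 = 0.173516^2 = 0.030108
  p = 32/219 = 0.146119; p^2 = 0.146119^2 = 0.021351
  p = 39/219 = 0.178082; p^2 = 0.178082^2 = 0.031713
  p = 35/219 = 0.159817; p^2 = 0.159817^2 = 0.025541
  p = 40/219 = 0.182648; p^2 = 0.182648^2 = 0.033360
sum(p^2) = 0.025541 + 0.030108 + 0.021351 + 0.031713 + 0.025541 + 0.033360 = 0.167614
D = 1 - 0.167614 = 0.832386 ≈ 0.8324

0.8324


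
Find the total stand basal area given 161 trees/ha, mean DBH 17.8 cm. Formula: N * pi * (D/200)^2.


(D/200)^2 = (17.8/200)^2 = 0.089^2 = 0.007921
Individual BA = 3.141593 * 0.007921 = 0.0248846 m^2
Stand BA = 161 * 0.0248846 = 4.00642 ≈ 4.01 m^2/ha

4.01 m^2/ha


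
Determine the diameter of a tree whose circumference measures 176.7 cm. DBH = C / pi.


DBH = C / pi = 176.7 / 3.141593 = 56.2454 ≈ 56.25 cm

56.25 cm


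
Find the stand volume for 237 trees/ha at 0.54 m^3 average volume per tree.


V_stand = 237 * 0.54 = 127.98 ≈ 128.0 m^3/ha

128.0 m^3/ha


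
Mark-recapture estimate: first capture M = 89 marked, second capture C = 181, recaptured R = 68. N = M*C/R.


N = M * C / R = 89 * 181 / 68 = 16109 / 68 = 236.90 ≈ 237

237 individuals


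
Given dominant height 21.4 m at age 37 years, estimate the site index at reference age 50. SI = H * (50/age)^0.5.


50/37 = 1.35135
(1.35135)^0.5 = 1.16248
SI = 21.4 * 1.16248 = 24.8771 ≈ 24.9 m

24.9 m


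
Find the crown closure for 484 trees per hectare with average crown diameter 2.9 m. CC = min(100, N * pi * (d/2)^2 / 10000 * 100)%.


(d/2)^2 = (2.9/2)^2 = 1.45^2 = 2.1025
Crown area = 3.141593 * 2.1025 = 6.60520 m^2
N * area / 10000 * 100 = 484 * 6.60520 / 10000 * 100 = 31.9692
CC = min(100, 31.9692) = 31.9692 ≈ 32.0%

32.0%


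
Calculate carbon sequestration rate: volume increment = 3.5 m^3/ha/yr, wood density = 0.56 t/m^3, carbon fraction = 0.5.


C = 3.5 * 0.56 * 0.5 = 0.98 t C/ha/yr

0.98 t C/ha/yr


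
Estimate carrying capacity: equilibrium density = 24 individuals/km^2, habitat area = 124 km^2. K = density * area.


K = 24 * 124 = 2976 individuals

2976 individuals


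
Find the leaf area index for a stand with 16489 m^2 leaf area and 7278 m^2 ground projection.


LAI = 16489 / 7278 = 2.2656 ≈ 2.27

2.27


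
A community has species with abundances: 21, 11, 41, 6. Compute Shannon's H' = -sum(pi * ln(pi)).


Total N = 21 + 11 + 41 + 6 = 79
Per-species terms:
  p = 21/79 = 0.265823; ln(p) = -1.324925; p*ln(p) = 0.265823 * (-1.324925) = -0.352196
  p = 11/79 = 0.139241; ln(p) = -1.971549; p*ln(p) = 0.139241 * (-1.971549) = -0.274520
  p = 41/79 = 0.518987; ln(p) = -0.655876; p*ln(p) = 0.518987 * (-0.655876) = -0.340391
  p = 6/79 = 0.075949; ln(p) = -2.577693; p*ln(p) = 0.075949 * (-2.577693) = -0.195773
sum(p*ln(p)) = (-0.352196) + (-0.274520) + (-0.340391) + (-0.195773) = -1.162880
H' = -(-1.162880) = 1.162880 ≈ 1.1629

1.1629


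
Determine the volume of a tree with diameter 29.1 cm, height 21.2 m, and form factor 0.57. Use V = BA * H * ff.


(D/200)^2 = (29.1/200)^2 = 0.1455^2 = 0.02117025
BA = 3.141593 * 0.02117025 = 0.0665083 m^2
V = 0.0665083 * 21.2 * 0.57 = 0.803686 ≈ 0.804 m^3

0.804 m^3


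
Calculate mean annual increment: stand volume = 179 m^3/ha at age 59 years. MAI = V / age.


MAI = 179 / 59 = 3.0339 ≈ 3.03 m^3/ha/yr

3.03 m^3/ha/yr


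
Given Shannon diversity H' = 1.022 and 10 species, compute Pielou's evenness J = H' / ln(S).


ln(10) = 2.30259
J = H' / ln(S) = 1.022 / 2.30259 = 0.443848 ≈ 0.4438

0.4438


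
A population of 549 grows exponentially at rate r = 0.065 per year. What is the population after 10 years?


r*t = 0.065 * 10 = 0.65
exp(0.65) = 1.91554
N = 549 * 1.91554 = 1051.63 ≈ 1052

1052


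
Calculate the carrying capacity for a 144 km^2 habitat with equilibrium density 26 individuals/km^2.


K = 26 * 144 = 3744 individuals

3744 individuals


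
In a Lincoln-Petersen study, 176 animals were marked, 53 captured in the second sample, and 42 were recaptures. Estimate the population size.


N = M * C / R = 176 * 53 / 42 = 9328 / 42 = 222.10 ≈ 222

222 individuals


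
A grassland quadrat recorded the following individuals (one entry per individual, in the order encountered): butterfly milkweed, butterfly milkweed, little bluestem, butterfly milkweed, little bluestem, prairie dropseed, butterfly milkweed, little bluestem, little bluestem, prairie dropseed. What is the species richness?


Total individuals logged = 10
Distinct species (count of individuals): butterfly milkweed (4), little bluestem (4), prairie dropseed (2)
Species richness = number of distinct species = 3

3


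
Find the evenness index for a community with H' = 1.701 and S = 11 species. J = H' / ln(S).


ln(11) = 2.39790
J = H' / ln(S) = 1.701 / 2.39790 = 0.709371 ≈ 0.7094

0.7094


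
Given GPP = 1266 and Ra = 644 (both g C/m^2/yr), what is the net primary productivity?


NPP = GPP - Ra = 1266 - 644 = 622 g C/m^2/yr

622 g C/m^2/yr


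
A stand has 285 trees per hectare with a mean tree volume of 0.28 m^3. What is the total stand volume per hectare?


V_stand = 285 * 0.28 = 79.8 m^3/ha

79.8 m^3/ha


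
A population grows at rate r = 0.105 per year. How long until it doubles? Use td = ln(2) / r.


td = ln(2) / 0.105 = 0.693147 / 0.105 = 6.60140 ≈ 6.6 years

6.6 years


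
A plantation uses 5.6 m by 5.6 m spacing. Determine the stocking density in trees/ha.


N = 10000 / 5.6^2 = 10000 / 31.36 = 318.878 ≈ 319 trees/ha

319 trees/ha


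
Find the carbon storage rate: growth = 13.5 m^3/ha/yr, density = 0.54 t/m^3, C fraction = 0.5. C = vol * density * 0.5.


C = 13.5 * 0.54 * 0.5 = 3.645 ≈ 3.65 t C/ha/yr

3.65 t C/ha/yr


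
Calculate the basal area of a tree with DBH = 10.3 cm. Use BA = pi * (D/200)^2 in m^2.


D/200 = 10.3/200 = 0.0515 m
(D/200)^2 = 0.0515^2 = 0.00265225
BA = 3.141593 * 0.00265225 = 0.00833229 ≈ 0.0083 m^2

0.0083 m^2


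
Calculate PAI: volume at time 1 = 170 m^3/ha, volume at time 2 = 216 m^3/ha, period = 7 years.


PAI = (V2 - V1) / period = (216 - 170) / 7 = 46 / 7 = 6.5714 ≈ 6.57 m^3/ha/yr

6.57 m^3/ha/yr


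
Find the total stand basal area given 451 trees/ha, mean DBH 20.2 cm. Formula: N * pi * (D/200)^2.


(D/200)^2 = (20.2/200)^2 = 0.101^2 = 0.010201
Individual BA = 3.141593 * 0.010201 = 0.0320474 m^2
Stand BA = 451 * 0.0320474 = 14.4534 ≈ 14.45 m^2/ha

14.45 m^2/ha


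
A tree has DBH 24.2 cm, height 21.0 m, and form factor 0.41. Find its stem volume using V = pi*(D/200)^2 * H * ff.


(D/200)^2 = (24.2/200)^2 = 0.121^2 = 0.014641
BA = 3.141593 * 0.014641 = 0.0459961 m^2
V = 0.0459961 * 21.0 * 0.41 = 0.396026 ≈ 0.396 m^3

0.396 m^3


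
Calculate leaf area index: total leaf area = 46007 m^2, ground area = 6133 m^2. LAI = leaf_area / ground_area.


LAI = 46007 / 6133 = 7.5015 ≈ 7.50

7.50


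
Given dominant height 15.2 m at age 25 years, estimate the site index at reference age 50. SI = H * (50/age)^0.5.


50/25 = 2.00000
(2.00000)^0.5 = 1.41421
SI = 15.2 * 1.41421 = 21.4960 ≈ 21.5 m

21.5 m


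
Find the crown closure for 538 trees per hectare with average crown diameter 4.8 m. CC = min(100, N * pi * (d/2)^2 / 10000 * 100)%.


(d/2)^2 = (4.8/2)^2 = 2.4^2 = 5.76
Crown area = 3.141593 * 5.76 = 18.0956 m^2
N * area / 10000 * 100 = 538 * 18.0956 / 10000 * 100 = 97.3543
CC = min(100, 97.3543) = 97.3543 ≈ 97.4%

97.4%


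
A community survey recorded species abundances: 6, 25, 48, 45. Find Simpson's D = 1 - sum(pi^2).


Total N = 6 + 25 + 48 + 45 = 124
Per-species terms:
  p = 6/124 = 0.048387; p^2 = 0.048387^2 = 0.002341
  p = 25/124 = 0.201613; p^2 = 0.201613^2 = 0.040648
  p = 48/124 = 0.387097; p^2 = 0.387097^2 = 0.149844
  p = 45/124 = 0.362903; p^2 = 0.362903^2 = 0.131699
sum(p^2) = 0.002341 + 0.040648 + 0.149844 + 0.131699 = 0.324532
D = 1 - 0.324532 = 0.675468 ≈ 0.6755

0.6755


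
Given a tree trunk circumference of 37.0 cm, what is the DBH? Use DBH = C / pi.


DBH = C / pi = 37.0 / 3.141593 = 11.7775 ≈ 11.78 cm

11.78 cm


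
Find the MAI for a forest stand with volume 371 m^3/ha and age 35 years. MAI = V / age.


MAI = 371 / 35 = 10.60 m^3/ha/yr

10.60 m^3/ha/yr


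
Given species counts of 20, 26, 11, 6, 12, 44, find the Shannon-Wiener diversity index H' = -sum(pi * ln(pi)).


Total N = 20 + 26 + 11 + 6 + 12 + 44 = 119
Per-species terms:
  p = 20/119 = 0.168067; ln(p) = -1.783393; p*ln(p) = 0.168067 * (-1.783393) = -0.299730
  p = 26/119 = 0.218487; ln(p) = -1.521029; p*ln(p) = 0.218487 * (-1.521029) = -0.332325
  p = 11/119 = 0.092437; ln(p) = -2.381228; p*ln(p) = 0.092437 * (-2.381228) = -0.220114
  p = 6/119 = 0.050420; ln(p) = -2.987367; p*ln(p) = 0.050420 * (-2.987367) = -0.150623
  p = 12/119 = 0.100840; ln(p) = -2.294220; p*ln(p) = 0.100840 * (-2.294220) = -0.231349
  p = 44/119 = 0.369748; ln(p) = -0.994934; p*ln(p) = 0.369748 * (-0.994934) = -0.367875
sum(p*ln(p)) = (-0.299730) + (-0.332325) + (-0.220114) + (-0.150623) + (-0.231349) + (-0.367875) = -1.602016
H' = -(-1.602016) = 1.602016 ≈ 1.6020

1.6020


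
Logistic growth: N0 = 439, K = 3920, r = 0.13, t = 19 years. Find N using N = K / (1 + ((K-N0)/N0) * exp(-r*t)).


(K - N0)/N0 = (3920 - 439)/439 = 3481/439 = 7.92938
r*t = 0.13 * 19 = 2.47; exp(-2.47) = 0.0845849
7.92938 * 0.0845849 = 0.670706
1 + 0.670706 = 1.67071
N = 3920 / 1.67071 = 2346.31 ≈ 2346

2346


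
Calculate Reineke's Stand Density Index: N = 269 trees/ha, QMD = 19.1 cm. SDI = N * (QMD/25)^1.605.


QMD/25 = 19.1/25 = 0.764
(0.764)^1.605 = exp(1.605 * ln(0.764)) = exp(1.605 * (-0.269187)) = exp(-0.432045) = 0.649180
SDI = 269 * 0.649180 = 174.629 ≈ 175

175


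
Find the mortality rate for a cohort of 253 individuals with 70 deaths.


Mortality rate = 70 / 253 = 0.276680 ≈ 0.2767

0.2767


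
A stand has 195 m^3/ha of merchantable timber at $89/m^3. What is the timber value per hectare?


Value = 195 * 89 = $17355/ha

$17355/ha


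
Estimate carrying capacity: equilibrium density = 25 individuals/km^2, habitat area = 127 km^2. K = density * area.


K = 25 * 127 = 3175 individuals

3175 individuals


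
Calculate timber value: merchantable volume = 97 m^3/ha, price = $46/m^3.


Value = 97 * 46 = $4462/ha

$4462/ha


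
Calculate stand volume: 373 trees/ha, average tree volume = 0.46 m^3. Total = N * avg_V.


V_stand = 373 * 0.46 = 171.58 ≈ 171.6 m^3/ha

171.6 m^3/ha


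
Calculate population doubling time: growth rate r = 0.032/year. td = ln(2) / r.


td = ln(2) / 0.032 = 0.693147 / 0.032 = 21.6608 ≈ 21.7 years

21.7 years


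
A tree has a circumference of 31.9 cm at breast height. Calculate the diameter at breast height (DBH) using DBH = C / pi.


DBH = C / pi = 31.9 / 3.141593 = 10.1541 ≈ 10.15 cm

10.15 cm


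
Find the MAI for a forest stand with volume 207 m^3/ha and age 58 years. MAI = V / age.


MAI = 207 / 58 = 3.5690 ≈ 3.57 m^3/ha/yr

3.57 m^3/ha/yr


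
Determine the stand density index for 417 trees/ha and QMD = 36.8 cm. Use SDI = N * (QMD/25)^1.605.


QMD/25 = 36.8/25 = 1.472
(1.472)^1.605 = exp(1.605 * ln(1.472)) = exp(1.605 * 0.386622) = exp(0.620528) = 1.85991
SDI = 417 * 1.85991 = 775.582 ≈ 776

776


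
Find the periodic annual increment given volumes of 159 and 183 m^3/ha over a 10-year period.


PAI = (V2 - V1) / period = (183 - 159) / 10 = 24 / 10 = 2.40 m^3/ha/yr

2.40 m^3/ha/yr


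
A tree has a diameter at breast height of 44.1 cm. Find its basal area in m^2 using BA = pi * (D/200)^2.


D/200 = 44.1/200 = 0.2205 m
(D/200)^2 = 0.2205^2 = 0.04862025
BA = 3.141593 * 0.04862025 = 0.152745 ≈ 0.1527 m^2

0.1527 m^2


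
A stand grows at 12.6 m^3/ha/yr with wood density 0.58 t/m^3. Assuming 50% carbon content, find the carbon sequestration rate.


C = 12.6 * 0.58 * 0.5 = 3.654 ≈ 3.65 t C/ha/yr

3.65 t C/ha/yr


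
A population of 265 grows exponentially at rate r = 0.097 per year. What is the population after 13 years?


r*t = 0.097 * 13 = 1.261
exp(1.261) = 3.52895
N = 265 * 3.52895 = 935.172 ≈ 935

935


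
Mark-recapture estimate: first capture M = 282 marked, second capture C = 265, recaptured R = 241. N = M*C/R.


N = M * C / R = 282 * 265 / 241 = 74730 / 241 = 310.08 ≈ 310

310 individuals


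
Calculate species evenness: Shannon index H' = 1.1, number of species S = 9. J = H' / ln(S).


ln(9) = 2.19722
J = H' / ln(S) = 1.1 / 2.19722 = 0.500633 ≈ 0.5006

0.5006


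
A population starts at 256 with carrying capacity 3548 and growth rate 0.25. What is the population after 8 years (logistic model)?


(K - N0)/N0 = (3548 - 256)/256 = 3292/256 = 12.8594
r*t = 0.25 * 8 = 2; exp(-2) = 0.135335
12.8594 * 0.135335 = 1.74033
1 + 1.74033 = 2.74033
N = 3548 / 2.74033 = 1294.73 ≈ 1295

1295


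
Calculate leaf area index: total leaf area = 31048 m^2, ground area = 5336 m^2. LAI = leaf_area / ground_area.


LAI = 31048 / 5336 = 5.8186 ≈ 5.82

5.82


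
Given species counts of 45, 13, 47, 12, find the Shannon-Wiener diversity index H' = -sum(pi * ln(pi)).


Total N = 45 + 13 + 47 + 12 = 117
Per-species terms:
  p = 45/117 = 0.384615; ln(p) = -0.955512; p*ln(p) = 0.384615 * (-0.955512) = -0.367504
  p = 13/117 = 0.111111; ln(p) = -2.197226; p*ln(p) = 0.111111 * (-2.197226) = -0.244136
  p = 47/117 = 0.401709; ln(p) = -0.912027; p*ln(p) = 0.401709 * (-0.912027) = -0.366369
  p = 12/117 = 0.102564; ln(p) = -2.277268; p*ln(p) = 0.102564 * (-2.277268) = -0.233566
sum(p*ln(p)) = (-0.367504) + (-0.244136) + (-0.366369) + (-0.233566) = -1.211575
H' = -(-1.211575) = 1.211575 ≈ 1.2116

1.2116


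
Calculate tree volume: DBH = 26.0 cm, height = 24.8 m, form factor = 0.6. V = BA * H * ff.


(D/200)^2 = (26.0/200)^2 = 0.13^2 = 0.0169
BA = 3.141593 * 0.0169 = 0.0530929 m^2
V = 0.0530929 * 24.8 * 0.6 = 0.790022 ≈ 0.790 m^3

0.790 m^3


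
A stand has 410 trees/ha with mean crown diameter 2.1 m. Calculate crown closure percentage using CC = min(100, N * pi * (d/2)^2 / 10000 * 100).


(d/2)^2 = (2.1/2)^2 = 1.05^2 = 1.1025
Crown area = 3.141593 * 1.1025 = 3.46361 m^2
N * area / 10000 * 100 = 410 * 3.46361 / 10000 * 100 = 14.2008
CC = min(100, 14.2008) = 14.2008 ≈ 14.2%

14.2%


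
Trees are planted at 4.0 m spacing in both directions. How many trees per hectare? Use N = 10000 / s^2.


N = 10000 / 4.0^2 = 10000 / 16 = 625.000 ≈ 625 trees/ha

625 trees/ha


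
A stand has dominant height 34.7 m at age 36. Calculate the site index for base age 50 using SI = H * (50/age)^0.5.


50/36 = 1.38889
(1.38889)^0.5 = 1.17851
SI = 34.7 * 1.17851 = 40.8943 ≈ 40.9 m

40.9 m


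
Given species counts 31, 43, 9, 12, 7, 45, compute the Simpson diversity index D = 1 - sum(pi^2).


Total N = 31 + 43 + 9 + 12 + 7 + 45 = 147
Per-species terms:
  p = 31/147 = 0.210884; p^2 = 0.210884^2 = 0.044472
  p = 43/147 = 0.292517; p^2 = 0.292517^2 = 0.085566
  p = 9/147 = 0.061224; p^2 = 0.061224^2 = 0.003748
  p = 12/147 = 0.081633; p^2 = 0.081633^2 = 0.006664
  p = 7/147 = 0.047619; p^2 = 0.047619^2 = 0.002268
  p = 45/147 = 0.306122; p^2 = 0.306122^2 = 0.093711
sum(p^2) = 0.044472 + 0.085566 + 0.003748 + 0.006664 + 0.002268 + 0.093711 = 0.236429
D = 1 - 0.236429 = 0.763571 ≈ 0.7636

0.7636


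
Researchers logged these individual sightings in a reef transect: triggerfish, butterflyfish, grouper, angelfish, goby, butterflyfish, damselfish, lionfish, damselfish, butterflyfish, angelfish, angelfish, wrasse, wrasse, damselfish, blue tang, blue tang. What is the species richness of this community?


Total individuals logged = 17
Distinct species (count of individuals): triggerfish (1), butterflyfish (3), grouper (1), angelfish (3), goby (1), damselfish (3), lionfish (1), wrasse (2), blue tang (2)
Species richness = number of distinct species = 9

9


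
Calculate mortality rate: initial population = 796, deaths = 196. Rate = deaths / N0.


Mortality rate = 196 / 796 = 0.246231 ≈ 0.2462

0.2462


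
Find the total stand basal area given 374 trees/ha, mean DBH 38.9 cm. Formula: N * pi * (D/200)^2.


(D/200)^2 = (38.9/200)^2 = 0.1945^2 = 0.03783025
Individual BA = 3.141593 * 0.03783025 = 0.118847 m^2
Stand BA = 374 * 0.118847 = 44.4488 ≈ 44.45 m^2/ha

44.45 m^2/ha


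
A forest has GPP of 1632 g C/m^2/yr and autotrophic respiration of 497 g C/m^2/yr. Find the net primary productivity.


NPP = GPP - Ra = 1632 - 497 = 1135 g C/m^2/yr

1135 g C/m^2/yr


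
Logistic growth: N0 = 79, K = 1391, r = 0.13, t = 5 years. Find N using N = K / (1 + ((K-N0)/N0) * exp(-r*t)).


(K - N0)/N0 = (1391 - 79)/79 = 1312/79 = 16.6076
r*t = 0.13 * 5 = 0.65; exp(-0.65) = 0.522046
16.6076 * 0.522046 = 8.66993
1 + 8.66993 = 9.66993
N = 1391 / 9.66993 = 143.848 ≈ 144

144


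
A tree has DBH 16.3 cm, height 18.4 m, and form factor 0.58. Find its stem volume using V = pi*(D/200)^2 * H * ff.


(D/200)^2 = (16.3/200)^2 = 0.0815^2 = 0.00664225
BA = 3.141593 * 0.00664225 = 0.0208672 m^2
V = 0.0208672 * 18.4 * 0.58 = 0.222695 ≈ 0.223 m^3

0.223 m^3


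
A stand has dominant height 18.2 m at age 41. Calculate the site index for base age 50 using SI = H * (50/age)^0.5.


50/41 = 1.21951
(1.21951)^0.5 = 1.10431
SI = 18.2 * 1.10431 = 20.0984 ≈ 20.1 m

20.1 m


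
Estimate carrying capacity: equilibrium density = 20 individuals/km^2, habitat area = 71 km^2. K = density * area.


K = 20 * 71 = 1420 individuals

1420 individuals


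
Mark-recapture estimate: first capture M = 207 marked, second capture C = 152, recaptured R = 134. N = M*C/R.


N = M * C / R = 207 * 152 / 134 = 31464 / 134 = 234.81 ≈ 235

235 individuals


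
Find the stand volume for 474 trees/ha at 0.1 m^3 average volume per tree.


V_stand = 474 * 0.1 = 47.4 m^3/ha

47.4 m^3/ha


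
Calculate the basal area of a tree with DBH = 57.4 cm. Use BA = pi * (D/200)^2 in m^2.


D/200 = 57.4/200 = 0.287 m
(D/200)^2 = 0.287^2 = 0.082369
BA = 3.141593 * 0.082369 = 0.258770 ≈ 0.2588 m^2

0.2588 m^2


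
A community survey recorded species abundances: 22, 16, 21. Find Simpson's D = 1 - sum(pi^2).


Total N = 22 + 16 + 21 = 59
Per-species terms:
  p = 22/59 = 0.372881; p^2 = 0.372881^2 = 0.139040
  p = 16/59 = 0.271186; p^2 = 0.271186^2 = 0.073542
  p = 21/59 = 0.355932; p^2 = 0.355932^2 = 0.126688
sum(p^2) = 0.139040 + 0.073542 + 0.126688 = 0.339270
D = 1 - 0.339270 = 0.660730 ≈ 0.6607

0.6607


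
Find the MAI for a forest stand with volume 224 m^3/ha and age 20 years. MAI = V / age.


MAI = 224 / 20 = 11.20 m^3/ha/yr

11.20 m^3/ha/yr


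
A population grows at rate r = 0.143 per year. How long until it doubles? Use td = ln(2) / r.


td = ln(2) / 0.143 = 0.693147 / 0.143 = 4.84718 ≈ 4.8 years

4.8 years


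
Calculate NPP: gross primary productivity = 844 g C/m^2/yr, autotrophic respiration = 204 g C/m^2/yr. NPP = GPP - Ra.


NPP = GPP - Ra = 844 - 204 = 640 g C/m^2/yr

640 g C/m^2/yr


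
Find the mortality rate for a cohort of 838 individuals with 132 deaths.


Mortality rate = 132 / 838 = 0.157518 ≈ 0.1575

0.1575


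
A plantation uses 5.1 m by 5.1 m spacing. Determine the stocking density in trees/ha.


N = 10000 / 5.1^2 = 10000 / 26.01 = 384.468 ≈ 384 trees/ha

384 trees/ha


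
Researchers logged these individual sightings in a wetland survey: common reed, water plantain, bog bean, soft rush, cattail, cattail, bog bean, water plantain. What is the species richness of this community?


Total individuals logged = 8
Distinct species (count of individuals): common reed (1), water plantain (2), bog bean (2), soft rush (1), cattail (2)
Species richness = number of distinct species = 5

5


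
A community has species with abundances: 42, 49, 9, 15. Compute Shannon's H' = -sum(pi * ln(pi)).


Total N = 42 + 49 + 9 + 15 = 115
Per-species terms:
  p = 42/115 = 0.365217; ln(p) = -1.007264; p*ln(p) = 0.365217 * (-1.007264) = -0.367870
  p = 49/115 = 0.426087; ln(p) = -0.853112; p*ln(p) = 0.426087 * (-0.853112) = -0.363500
  p = 9/115 = 0.078261; ln(p) = -2.547706; p*ln(p) = 0.078261 * (-2.547706) = -0.199386
  p = 15/115 = 0.130435; ln(p) = -2.036880; p*ln(p) = 0.130435 * (-2.036880) = -0.265680
sum(p*ln(p)) = (-0.367870) + (-0.363500) + (-0.199386) + (-0.265680) = -1.196436
H' = -(-1.196436) = 1.196436 ≈ 1.1964

1.1964


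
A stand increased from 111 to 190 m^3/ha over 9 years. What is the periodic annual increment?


PAI = (V2 - V1) / period = (190 - 111) / 9 = 79 / 9 = 8.7778 ≈ 8.78 m^3/ha/yr

8.78 m^3/ha/yr


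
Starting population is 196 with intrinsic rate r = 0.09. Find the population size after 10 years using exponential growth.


r*t = 0.09 * 10 = 0.9
exp(0.9) = 2.45960
N = 196 * 2.45960 = 482.082 ≈ 482

482


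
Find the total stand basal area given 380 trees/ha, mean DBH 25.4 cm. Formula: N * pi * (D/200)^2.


(D/200)^2 = (25.4/200)^2 = 0.127^2 = 0.016129
Individual BA = 3.141593 * 0.016129 = 0.0506708 m^2
Stand BA = 380 * 0.0506708 = 19.2549 ≈ 19.25 m^2/ha

19.25 m^2/ha


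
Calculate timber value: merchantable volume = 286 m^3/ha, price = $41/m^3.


Value = 286 * 41 = $11726/ha

$11726/ha


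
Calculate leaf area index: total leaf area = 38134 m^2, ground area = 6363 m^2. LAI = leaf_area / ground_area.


LAI = 38134 / 6363 = 5.9931 ≈ 5.99

5.99


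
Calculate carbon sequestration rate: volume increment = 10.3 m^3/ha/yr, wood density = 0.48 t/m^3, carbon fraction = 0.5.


C = 10.3 * 0.48 * 0.5 = 2.472 ≈ 2.47 t C/ha/yr

2.47 t C/ha/yr


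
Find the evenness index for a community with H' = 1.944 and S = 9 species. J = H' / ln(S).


ln(9) = 2.19722
J = H' / ln(S) = 1.944 / 2.19722 = 0.884754 ≈ 0.8848

0.8848


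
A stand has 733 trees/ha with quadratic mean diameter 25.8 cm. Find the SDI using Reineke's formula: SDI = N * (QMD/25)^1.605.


QMD/25 = 25.8/25 = 1.032
(1.032)^1.605 = exp(1.605 * ln(1.032)) = exp(1.605 * 0.0314987) = exp(0.0505554) = 1.05186
SDI = 733 * 1.05186 = 771.013 ≈ 771

771


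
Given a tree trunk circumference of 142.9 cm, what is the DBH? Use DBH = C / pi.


DBH = C / pi = 142.9 / 3.141593 = 45.4865 ≈ 45.49 cm

45.49 cm


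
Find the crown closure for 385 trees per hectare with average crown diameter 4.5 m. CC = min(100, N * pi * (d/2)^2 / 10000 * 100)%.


(d/2)^2 = (4.5/2)^2 = 2.25^2 = 5.0625
Crown area = 3.141593 * 5.0625 = 15.9043 m^2
N * area / 10000 * 100 = 385 * 15.9043 / 10000 * 100 = 61.2316
CC = min(100, 61.2316) = 61.2316 ≈ 61.2%

61.2%


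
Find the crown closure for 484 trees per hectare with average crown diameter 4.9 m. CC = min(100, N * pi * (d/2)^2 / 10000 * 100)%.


(d/2)^2 = (4.9/2)^2 = 2.45^2 = 6.0025
Crown area = 3.141593 * 6.0025 = 18.8574 m^2
N * area / 10000 * 100 = 484 * 18.8574 / 10000 * 100 = 91.2698
CC = min(100, 91.2698) = 91.2698 ≈ 91.3%

91.3%


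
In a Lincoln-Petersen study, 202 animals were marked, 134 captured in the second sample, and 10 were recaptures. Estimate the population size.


N = M * C / R = 202 * 134 / 10 = 27068 / 10 = 2706.80 ≈ 2707

2707 individuals


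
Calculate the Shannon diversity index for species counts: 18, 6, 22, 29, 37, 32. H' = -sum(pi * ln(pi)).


Total N = 18 + 6 + 22 + 29 + 37 + 32 = 144
Per-species terms:
  p = 18/144 = 0.125000; ln(p) = -2.079442; p*ln(p) = 0.125000 * (-2.079442) = -0.259930
  p = 6/144 = 0.041667; ln(p) = -3.178046; p*ln(p) = 0.041667 * (-3.178046) = -0.132420
  p = 22/144 = 0.152778; ln(p) = -1.878769; p*ln(p) = 0.152778 * (-1.878769) = -0.287035
  p = 29/144 = 0.201389; ln(p) = -1.602517; p*ln(p) = 0.201389 * (-1.602517) = -0.322729
  p = 37/144 = 0.256944; ln(p) = -1.358897; p*ln(p) = 0.256944 * (-1.358897) = -0.349160
  p = 32/144 = 0.222222; ln(p) = -1.504078; p*ln(p) = 0.222222 * (-1.504078) = -0.334239
sum(p*ln(p)) = (-0.259930) + (-0.132420) + (-0.287035) + (-0.322729) + (-0.349160) + (-0.334239) = -1.685513
H' = -(-1.685513) = 1.685513 ≈ 1.6855

1.6855


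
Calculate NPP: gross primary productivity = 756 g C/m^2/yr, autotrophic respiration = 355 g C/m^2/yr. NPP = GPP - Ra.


NPP = GPP - Ra = 756 - 355 = 401 g C/m^2/yr

401 g C/m^2/yr


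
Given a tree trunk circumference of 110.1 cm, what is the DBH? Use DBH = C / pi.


DBH = C / pi = 110.1 / 3.141593 = 35.0459 ≈ 35.05 cm

35.05 cm


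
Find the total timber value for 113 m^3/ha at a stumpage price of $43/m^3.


Value = 113 * 43 = $4859/ha

$4859/ha


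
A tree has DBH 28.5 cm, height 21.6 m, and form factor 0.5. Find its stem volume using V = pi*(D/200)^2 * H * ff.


(D/200)^2 = (28.5/200)^2 = 0.1425^2 = 0.02030625
BA = 3.141593 * 0.02030625 = 0.0637940 m^2
V = 0.0637940 * 21.6 * 0.5 = 0.688975 ≈ 0.689 m^3

0.689 m^3


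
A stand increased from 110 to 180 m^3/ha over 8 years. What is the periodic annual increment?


PAI = (V2 - V1) / period = (180 - 110) / 8 = 70 / 8 = 8.75 m^3/ha/yr

8.75 m^3/ha/yr


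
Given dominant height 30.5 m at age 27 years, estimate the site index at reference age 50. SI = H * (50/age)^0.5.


50/27 = 1.85185
(1.85185)^0.5 = 1.36083
SI = 30.5 * 1.36083 = 41.5053 ≈ 41.5 m

41.5 m


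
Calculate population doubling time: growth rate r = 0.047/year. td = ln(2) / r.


td = ln(2) / 0.047 = 0.693147 / 0.047 = 14.7478 ≈ 14.7 years

14.7 years


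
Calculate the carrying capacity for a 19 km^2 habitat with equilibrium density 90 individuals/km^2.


K = 90 * 19 = 1710 individuals

1710 individuals


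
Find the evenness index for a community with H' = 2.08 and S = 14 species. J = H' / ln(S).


ln(14) = 2.63906
J = H' / ln(S) = 2.08 / 2.63906 = 0.788159 ≈ 0.7882

0.7882


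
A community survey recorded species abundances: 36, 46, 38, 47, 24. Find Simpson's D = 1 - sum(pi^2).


Total N = 36 + 46 + 38 + 47 + 24 = 191
Per-species terms:
  p = 36/191 = 0.188482; p^2 = 0.188482^2 = 0.035525
  p = 46/191 = 0.240838; p^2 = 0.240838^2 = 0.058003
  p = 38/191 = 0.198953; p^2 = 0.198953^2 = 0.039582
  p = 47/191 = 0.246073; p^2 = 0.246073^2 = 0.060552
  p = 24/191 = 0.125654; p^2 = 0.125654^2 = 0.015789
sum(p^2) = 0.035525 + 0.058003 + 0.039582 + 0.060552 + 0.015789 = 0.209451
D = 1 - 0.209451 = 0.790549 ≈ 0.7905

0.7905


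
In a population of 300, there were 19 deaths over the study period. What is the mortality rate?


Mortality rate = 19 / 300 = 0.063333 ≈ 0.0633

0.0633


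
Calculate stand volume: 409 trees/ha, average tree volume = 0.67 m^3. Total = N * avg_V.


V_stand = 409 * 0.67 = 274.03 ≈ 274.0 m^3/ha

274.0 m^3/ha


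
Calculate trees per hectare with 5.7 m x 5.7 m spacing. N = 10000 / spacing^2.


N = 10000 / 5.7^2 = 10000 / 32.49 = 307.787 ≈ 308 trees/ha

308 trees/ha


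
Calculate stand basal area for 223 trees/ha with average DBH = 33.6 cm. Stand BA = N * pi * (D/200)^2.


(D/200)^2 = (33.6/200)^2 = 0.168^2 = 0.028224
Individual BA = 3.141593 * 0.028224 = 0.0886683 m^2
Stand BA = 223 * 0.0886683 = 19.7730 ≈ 19.77 m^2/ha

19.77 m^2/ha


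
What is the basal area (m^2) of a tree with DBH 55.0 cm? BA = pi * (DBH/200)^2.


D/200 = 55.0/200 = 0.275 m
(D/200)^2 = 0.275^2 = 0.075625
BA = 3.141593 * 0.075625 = 0.237583 ≈ 0.2376 m^2

0.2376 m^2


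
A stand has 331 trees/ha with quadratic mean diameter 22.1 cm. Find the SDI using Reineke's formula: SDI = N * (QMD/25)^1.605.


QMD/25 = 22.1/25 = 0.884
(0.884)^1.605 = exp(1.605 * ln(0.884)) = exp(1.605 * (-0.123298)) = exp(-0.197893) = 0.820458
SDI = 331 * 0.820458 = 271.572 ≈ 272

272


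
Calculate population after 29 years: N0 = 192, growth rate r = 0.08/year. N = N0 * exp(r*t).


r*t = 0.08 * 29 = 2.32
exp(2.32) = 10.1757
N = 192 * 10.1757 = 1953.73 ≈ 1954

1954


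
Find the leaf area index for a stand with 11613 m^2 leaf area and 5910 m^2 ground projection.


LAI = 11613 / 5910 = 1.96497 ≈ 1.96

1.96


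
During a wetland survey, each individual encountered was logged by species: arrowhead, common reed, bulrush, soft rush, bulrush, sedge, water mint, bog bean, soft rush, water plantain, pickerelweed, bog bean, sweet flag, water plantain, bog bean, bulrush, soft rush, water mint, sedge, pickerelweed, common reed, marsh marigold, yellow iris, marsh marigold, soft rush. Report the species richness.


Total individuals logged = 25
Distinct species (count of individuals): arrowhead (1), common reed (2), bulrush (3), soft rush (4), sedge (2), water mint (2), bog bean (3), water plantain (2), pickerelweed (2), sweet flag (1), marsh marigold (2), yellow iris (1)
Species richness = number of distinct species = 12

12


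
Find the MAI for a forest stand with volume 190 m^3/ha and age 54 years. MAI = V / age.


MAI = 190 / 54 = 3.5185 ≈ 3.52 m^3/ha/yr

3.52 m^3/ha/yr


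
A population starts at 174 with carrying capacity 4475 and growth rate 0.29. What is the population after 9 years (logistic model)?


(K - N0)/N0 = (4475 - 174)/174 = 4301/174 = 24.7184
r*t = 0.29 * 9 = 2.61; exp(-2.61) = 0.0735345
24.7184 * 0.0735345 = 1.81766
1 + 1.81766 = 2.81766
N = 4475 / 2.81766 = 1588.20 ≈ 1588

1588


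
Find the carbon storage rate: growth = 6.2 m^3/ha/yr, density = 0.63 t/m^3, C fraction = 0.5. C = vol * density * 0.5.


C = 6.2 * 0.63 * 0.5 = 1.953 ≈ 1.95 t C/ha/yr

1.95 t C/ha/yr


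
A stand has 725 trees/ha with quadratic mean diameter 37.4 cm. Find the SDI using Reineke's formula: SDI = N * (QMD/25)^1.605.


QMD/25 = 37.4/25 = 1.496
(1.496)^1.605 = exp(1.605 * ln(1.496)) = exp(1.605 * 0.402795) = exp(0.646486) = 1.90882
SDI = 725 * 1.90882 = 1383.89 ≈ 1384

1384


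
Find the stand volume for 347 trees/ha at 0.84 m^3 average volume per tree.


V_stand = 347 * 0.84 = 291.48 ≈ 291.5 m^3/ha

291.5 m^3/ha


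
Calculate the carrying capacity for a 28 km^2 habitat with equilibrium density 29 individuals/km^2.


K = 29 * 28 = 812 individuals

812 individuals


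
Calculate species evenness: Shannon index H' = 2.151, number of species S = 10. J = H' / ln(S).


ln(10) = 2.30259
J = H' / ln(S) = 2.151 / 2.30259 = 0.934165 ≈ 0.9342

0.9342


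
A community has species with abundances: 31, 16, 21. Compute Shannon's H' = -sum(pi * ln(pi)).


Total N = 31 + 16 + 21 = 68
Per-species terms:
  p = 31/68 = 0.455882; ln(p) = -0.785521; p*ln(p) = 0.455882 * (-0.785521) = -0.358105
  p = 16/68 = 0.235294; ln(p) = -1.446919; p*ln(p) = 0.235294 * (-1.446919) = -0.340451
  p = 21/68 = 0.308824; ln(p) = -1.174984; p*ln(p) = 0.308824 * (-1.174984) = -0.362863
sum(p*ln(p)) = (-0.358105) + (-0.340451) + (-0.362863) = -1.061419
H' = -(-1.061419) = 1.061419 ≈ 1.0614

1.0614


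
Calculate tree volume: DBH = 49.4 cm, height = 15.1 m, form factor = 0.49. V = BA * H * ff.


(D/200)^2 = (49.4/200)^2 = 0.247^2 = 0.061009
BA = 3.141593 * 0.061009 = 0.191665 m^2
V = 0.191665 * 15.1 * 0.49 = 1.41813 ≈ 1.418 m^3

1.418 m^3


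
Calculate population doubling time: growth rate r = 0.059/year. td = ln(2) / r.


td = ln(2) / 0.059 = 0.693147 / 0.059 = 11.7483 ≈ 11.7 years

11.7 years


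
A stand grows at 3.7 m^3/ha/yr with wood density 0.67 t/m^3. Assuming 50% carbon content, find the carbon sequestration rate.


C = 3.7 * 0.67 * 0.5 = 1.2395 ≈ 1.24 t C/ha/yr

1.24 t C/ha/yr


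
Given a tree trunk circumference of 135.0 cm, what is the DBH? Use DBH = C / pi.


DBH = C / pi = 135.0 / 3.141593 = 42.9718 ≈ 42.97 cm

42.97 cm


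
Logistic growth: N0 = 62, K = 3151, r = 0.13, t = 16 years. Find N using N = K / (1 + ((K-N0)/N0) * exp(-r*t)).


(K - N0)/N0 = (3151 - 62)/62 = 3089/62 = 49.8226
r*t = 0.13 * 16 = 2.08; exp(-2.08) = 0.124930
49.8226 * 0.124930 = 6.22434
1 + 6.22434 = 7.22434
N = 3151 / 7.22434 = 436.164 ≈ 436

436


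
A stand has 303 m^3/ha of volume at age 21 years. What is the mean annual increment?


MAI = 303 / 21 = 14.4286 ≈ 14.43 m^3/ha/yr

14.43 m^3/ha/yr


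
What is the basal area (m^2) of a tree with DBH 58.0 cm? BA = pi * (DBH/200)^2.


D/200 = 58.0/200 = 0.29 m
(D/200)^2 = 0.29^2 = 0.0841
BA = 3.141593 * 0.0841 = 0.264208 ≈ 0.2642 m^2

0.2642 m^2


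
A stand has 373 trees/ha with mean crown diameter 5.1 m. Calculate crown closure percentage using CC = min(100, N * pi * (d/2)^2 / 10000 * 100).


(d/2)^2 = (5.1/2)^2 = 2.55^2 = 6.5025
Crown area = 3.141593 * 6.5025 = 20.4282 m^2
N * area / 10000 * 100 = 373 * 20.4282 / 10000 * 100 = 76.1972
CC = min(100, 76.1972) = 76.1972 ≈ 76.2%

76.2%


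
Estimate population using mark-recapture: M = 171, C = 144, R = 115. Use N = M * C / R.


N = M * C / R = 171 * 144 / 115 = 24624 / 115 = 214.12 ≈ 214

214 individuals


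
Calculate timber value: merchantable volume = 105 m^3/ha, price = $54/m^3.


Value = 105 * 54 = $5670/ha

$5670/ha


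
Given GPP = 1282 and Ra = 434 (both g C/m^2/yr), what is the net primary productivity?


NPP = GPP - Ra = 1282 - 434 = 848 g C/m^2/yr

848 g C/m^2/yr


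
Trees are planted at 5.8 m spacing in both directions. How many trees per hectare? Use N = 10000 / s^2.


N = 10000 / 5.8^2 = 10000 / 33.64 = 297.265 ≈ 297 trees/ha

297 trees/ha


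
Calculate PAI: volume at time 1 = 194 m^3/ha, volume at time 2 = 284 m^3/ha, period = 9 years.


PAI = (V2 - V1) / period = (284 - 194) / 9 = 90 / 9 = 10.00 m^3/ha/yr

10.00 m^3/ha/yr


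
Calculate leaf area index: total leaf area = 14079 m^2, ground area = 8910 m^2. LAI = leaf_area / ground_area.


LAI = 14079 / 8910 = 1.5801 ≈ 1.58

1.58


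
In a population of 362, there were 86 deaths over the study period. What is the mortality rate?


Mortality rate = 86 / 362 = 0.237569 ≈ 0.2376

0.2376


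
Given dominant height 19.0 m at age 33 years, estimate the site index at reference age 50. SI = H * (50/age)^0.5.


50/33 = 1.51515
(1.51515)^0.5 = 1.23091
SI = 19.0 * 1.23091 = 23.3873 ≈ 23.4 m

23.4 m


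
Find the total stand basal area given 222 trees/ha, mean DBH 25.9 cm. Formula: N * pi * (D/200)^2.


(D/200)^2 = (25.9/200)^2 = 0.1295^2 = 0.01677025
Individual BA = 3.141593 * 0.01677025 = 0.0526853 m^2
Stand BA = 222 * 0.0526853 = 11.6961 ≈ 11.70 m^2/ha

11.70 m^2/ha


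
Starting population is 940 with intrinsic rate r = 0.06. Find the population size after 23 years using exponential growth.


r*t = 0.06 * 23 = 1.38
exp(1.38) = 3.97490
N = 940 * 3.97490 = 3736.41 ≈ 3736

3736


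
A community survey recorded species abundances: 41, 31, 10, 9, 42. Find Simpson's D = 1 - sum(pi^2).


Total N = 41 + 31 + 10 + 9 + 42 = 133
Per-species terms:
  p = 41/133 = 0.308271; p^2 = 0.308271^2 = 0.095031
  p = 31/133 = 0.233083; p^2 = 0.233083^2 = 0.054328
  p = 10/133 = 0.075188; p^2 = 0.075188^2 = 0.005653
  p = 9/133 = 0.067669; p^2 = 0.067669^2 = 0.004579
  p = 42/133 = 0.315789; p^2 = 0.315789^2 = 0.099723
sum(p^2) = 0.095031 + 0.054328 + 0.005653 + 0.004579 + 0.099723 = 0.259314
D = 1 - 0.259314 = 0.740686 ≈ 0.7407

0.7407


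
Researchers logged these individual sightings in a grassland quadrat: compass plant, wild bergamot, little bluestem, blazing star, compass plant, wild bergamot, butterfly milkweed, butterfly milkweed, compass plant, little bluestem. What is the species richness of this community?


Total individuals logged = 10
Distinct species (count of individuals): compass plant (3), wild bergamot (2), little bluestem (2), blazing star (1), butterfly milkweed (2)
Species richness = number of distinct species = 5

5


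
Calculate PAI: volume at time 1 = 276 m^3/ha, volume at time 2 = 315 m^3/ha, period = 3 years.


PAI = (V2 - V1) / period = (315 - 276) / 3 = 39 / 3 = 13.00 m^3/ha/yr

13.00 m^3/ha/yr


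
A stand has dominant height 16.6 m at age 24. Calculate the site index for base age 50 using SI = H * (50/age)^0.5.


50/24 = 2.08333
(2.08333)^0.5 = 1.44337
SI = 16.6 * 1.44337 = 23.9599 ≈ 24.0 m

24.0 m


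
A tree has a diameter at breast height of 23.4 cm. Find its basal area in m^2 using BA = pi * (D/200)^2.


D/200 = 23.4/200 = 0.117 m
(D/200)^2 = 0.117^2 = 0.013689
BA = 3.141593 * 0.013689 = 0.0430053 ≈ 0.0430 m^2

0.0430 m^2


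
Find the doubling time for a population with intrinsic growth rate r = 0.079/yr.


td = ln(2) / 0.079 = 0.693147 / 0.079 = 8.77401 ≈ 8.8 years

8.8 years


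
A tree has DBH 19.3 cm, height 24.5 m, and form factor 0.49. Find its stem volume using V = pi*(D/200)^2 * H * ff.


(D/200)^2 = (19.3/200)^2 = 0.0965^2 = 0.00931225
BA = 3.141593 * 0.00931225 = 0.0292553 m^2
V = 0.0292553 * 24.5 * 0.49 = 0.351210 ≈ 0.351 m^3

0.351 m^3


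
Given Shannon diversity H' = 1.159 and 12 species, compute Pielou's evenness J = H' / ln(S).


ln(12) = 2.48491
J = H' / ln(S) = 1.159 / 2.48491 = 0.466415 ≈ 0.4664

0.4664


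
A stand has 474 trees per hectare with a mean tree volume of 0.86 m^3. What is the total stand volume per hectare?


V_stand = 474 * 0.86 = 407.64 ≈ 407.6 m^3/ha

407.6 m^3/ha


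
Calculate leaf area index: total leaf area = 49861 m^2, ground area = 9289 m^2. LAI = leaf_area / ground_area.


LAI = 49861 / 9289 = 5.3677 ≈ 5.37

5.37


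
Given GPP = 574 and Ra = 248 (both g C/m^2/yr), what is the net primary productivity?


NPP = GPP - Ra = 574 - 248 = 326 g C/m^2/yr

326 g C/m^2/yr


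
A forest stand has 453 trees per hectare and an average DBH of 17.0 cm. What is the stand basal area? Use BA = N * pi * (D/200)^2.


(D/200)^2 = (17.0/200)^2 = 0.085^2 = 0.007225
Individual BA = 3.141593 * 0.007225 = 0.0226980 m^2
Stand BA = 453 * 0.0226980 = 10.2822 ≈ 10.28 m^2/ha

10.28 m^2/ha


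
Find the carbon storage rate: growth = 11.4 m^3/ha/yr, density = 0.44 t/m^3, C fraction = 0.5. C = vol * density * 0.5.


C = 11.4 * 0.44 * 0.5 = 2.508 ≈ 2.51 t C/ha/yr

2.51 t C/ha/yr


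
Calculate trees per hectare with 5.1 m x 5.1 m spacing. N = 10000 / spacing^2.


N = 10000 / 5.1^2 = 10000 / 26.01 = 384.468 ≈ 384 trees/ha

384 trees/ha


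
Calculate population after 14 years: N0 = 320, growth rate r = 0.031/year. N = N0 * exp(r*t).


r*t = 0.031 * 14 = 0.434
exp(0.434) = 1.54342
N = 320 * 1.54342 = 493.894 ≈ 494

494


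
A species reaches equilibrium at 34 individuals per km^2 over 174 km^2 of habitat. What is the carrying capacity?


K = 34 * 174 = 5916 individuals

5916 individuals


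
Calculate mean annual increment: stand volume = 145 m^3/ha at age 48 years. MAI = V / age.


MAI = 145 / 48 = 3.0208 ≈ 3.02 m^3/ha/yr

3.02 m^3/ha/yr


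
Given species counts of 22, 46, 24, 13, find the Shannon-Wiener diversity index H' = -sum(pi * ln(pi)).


Total N = 22 + 46 + 24 + 13 = 105
Per-species terms:
  p = 22/105 = 0.209524; ln(p) = -1.562917; p*ln(p) = 0.209524 * (-1.562917) = -0.327469
  p = 46/105 = 0.438095; ln(p) = -0.825319; p*ln(p) = 0.438095 * (-0.825319) = -0.361568
  p = 24/105 = 0.228571; ln(p) = -1.475908; p*ln(p) = 0.228571 * (-1.475908) = -0.337350
  p = 13/105 = 0.123810; ln(p) = -2.089007; p*ln(p) = 0.123810 * (-2.089007) = -0.258640
sum(p*ln(p)) = (-0.327469) + (-0.361568) + (-0.337350) + (-0.258640) = -1.285027
H' = -(-1.285027) = 1.285027 ≈ 1.2850

1.2850
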